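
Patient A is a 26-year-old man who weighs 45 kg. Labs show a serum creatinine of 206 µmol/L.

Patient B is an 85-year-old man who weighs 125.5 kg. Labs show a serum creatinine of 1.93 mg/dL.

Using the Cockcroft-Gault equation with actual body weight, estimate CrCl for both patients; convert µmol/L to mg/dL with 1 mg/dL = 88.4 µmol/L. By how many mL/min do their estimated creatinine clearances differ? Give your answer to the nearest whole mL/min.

19 mL/min

Patient A: SCr = 206 / 88.4 = 2.33 mg/dL
Patient A: CrCl = (140 − 26) × 45 / (72 × 2.33) = 5130.0 / 167.76 ≈ 30.6 mL/min
Patient B: CrCl = (140 − 85) × 125.5 / (72 × 1.93) = 6902.5 / 138.96 ≈ 49.7 mL/min
|30.6 − 49.7| = 19.1 mL/min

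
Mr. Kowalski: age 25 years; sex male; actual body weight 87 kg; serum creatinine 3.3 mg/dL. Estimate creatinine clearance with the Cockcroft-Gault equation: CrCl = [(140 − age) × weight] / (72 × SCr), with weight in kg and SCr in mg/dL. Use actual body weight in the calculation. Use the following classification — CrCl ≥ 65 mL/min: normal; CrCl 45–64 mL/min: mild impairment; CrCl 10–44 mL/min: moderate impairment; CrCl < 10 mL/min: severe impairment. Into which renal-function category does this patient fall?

CrCl = (140 − 25) × 87 / (72 × 3.3) = 10005.0 / 237.60 ≈ 42.1 mL/min
42 mL/min falls in the 'moderate impairment' range.

moderate impairment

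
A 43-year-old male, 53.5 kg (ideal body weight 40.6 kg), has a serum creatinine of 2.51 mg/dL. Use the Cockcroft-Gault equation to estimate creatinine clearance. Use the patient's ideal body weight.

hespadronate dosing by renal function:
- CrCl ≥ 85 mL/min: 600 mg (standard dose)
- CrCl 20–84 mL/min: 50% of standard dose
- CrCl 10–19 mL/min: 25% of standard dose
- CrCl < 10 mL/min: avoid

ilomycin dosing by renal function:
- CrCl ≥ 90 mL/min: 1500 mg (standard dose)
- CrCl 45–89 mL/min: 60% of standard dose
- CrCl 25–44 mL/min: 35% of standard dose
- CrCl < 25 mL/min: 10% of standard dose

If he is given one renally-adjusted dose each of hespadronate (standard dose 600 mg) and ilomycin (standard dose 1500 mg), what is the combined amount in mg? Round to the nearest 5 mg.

CrCl = (140 − 43) × 40.6 / (72 × 2.51) = 3938.2 / 180.72 ≈ 21.8 mL/min
CrCl ≈ 22 mL/min.
hespadronate: 20–84 mL/min → 50% of 600 mg = 300 mg.
ilomycin: < 25 mL/min → 10% of 1500 mg = 150 mg.
Total = 300 + 150 = 450 mg.

450 mg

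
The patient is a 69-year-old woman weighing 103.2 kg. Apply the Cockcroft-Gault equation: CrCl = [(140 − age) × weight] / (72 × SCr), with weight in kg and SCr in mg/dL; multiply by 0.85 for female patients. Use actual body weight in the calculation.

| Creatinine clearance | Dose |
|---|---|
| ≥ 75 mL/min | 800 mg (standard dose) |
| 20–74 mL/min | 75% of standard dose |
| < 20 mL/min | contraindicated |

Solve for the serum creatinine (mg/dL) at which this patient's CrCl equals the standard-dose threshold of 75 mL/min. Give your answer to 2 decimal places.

1.15 mg/dL

Standard dose requires CrCl ≥ 75 mL/min.
Set (140 − 69) × 103.2 × 0.85 / (72 × SCr) = 75
SCr = (140 − 69) × 103.2 × 0.85 / (72 × 75) = 1.153 mg/dL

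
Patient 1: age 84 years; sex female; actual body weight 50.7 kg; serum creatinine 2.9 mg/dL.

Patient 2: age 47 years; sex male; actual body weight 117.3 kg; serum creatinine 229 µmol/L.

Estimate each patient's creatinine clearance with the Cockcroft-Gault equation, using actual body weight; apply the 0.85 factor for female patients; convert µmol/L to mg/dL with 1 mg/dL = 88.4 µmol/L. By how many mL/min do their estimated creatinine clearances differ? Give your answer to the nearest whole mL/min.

Patient 1: CrCl = (140 − 84) × 50.7 / (72 × 2.9) × 0.85 = 2839.2 / 208.80 × 0.85 ≈ 11.6 mL/min
Patient 2: SCr = 229 / 88.4 = 2.59 mg/dL
Patient 2: CrCl = (140 − 47) × 117.3 / (72 × 2.59) = 10908.9 / 186.48 ≈ 58.5 mL/min
|11.6 − 58.5| = 46.9 mL/min

47 mL/min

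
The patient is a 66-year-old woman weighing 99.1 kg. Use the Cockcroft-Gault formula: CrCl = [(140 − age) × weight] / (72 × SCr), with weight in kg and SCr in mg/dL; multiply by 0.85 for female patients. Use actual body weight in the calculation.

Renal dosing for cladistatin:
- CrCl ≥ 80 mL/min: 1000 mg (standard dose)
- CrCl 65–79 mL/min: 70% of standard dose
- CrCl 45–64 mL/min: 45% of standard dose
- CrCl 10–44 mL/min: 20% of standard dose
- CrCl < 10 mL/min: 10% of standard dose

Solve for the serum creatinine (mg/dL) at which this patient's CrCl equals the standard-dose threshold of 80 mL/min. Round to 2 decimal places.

1.08 mg/dL

Standard dose requires CrCl ≥ 80 mL/min.
Set (140 − 66) × 99.1 × 0.85 / (72 × SCr) = 80
SCr = (140 − 66) × 99.1 × 0.85 / (72 × 80) = 1.082 mg/dL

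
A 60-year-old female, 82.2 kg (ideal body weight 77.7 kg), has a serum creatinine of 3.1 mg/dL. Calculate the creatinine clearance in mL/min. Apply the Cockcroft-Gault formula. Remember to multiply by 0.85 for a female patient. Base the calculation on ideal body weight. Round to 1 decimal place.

CrCl = (140 − 60) × 77.7 / (72 × 3.1) × 0.85 = 6216.0 / 223.20 × 0.85 ≈ 23.7 mL/min

23.7 mL/min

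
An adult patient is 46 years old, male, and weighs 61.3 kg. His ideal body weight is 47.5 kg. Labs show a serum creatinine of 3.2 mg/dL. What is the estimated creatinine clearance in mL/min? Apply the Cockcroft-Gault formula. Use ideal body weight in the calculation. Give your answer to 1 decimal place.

19.4 mL/min

CrCl = (140 − 46) × 47.5 / (72 × 3.2) = 4465.0 / 230.40 ≈ 19.4 mL/min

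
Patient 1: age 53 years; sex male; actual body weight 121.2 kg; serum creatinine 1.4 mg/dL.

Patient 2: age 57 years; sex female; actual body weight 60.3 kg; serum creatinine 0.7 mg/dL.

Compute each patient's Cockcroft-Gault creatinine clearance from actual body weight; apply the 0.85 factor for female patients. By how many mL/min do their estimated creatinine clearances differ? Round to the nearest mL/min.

Patient 1: CrCl = (140 − 53) × 121.2 / (72 × 1.4) = 10544.4 / 100.80 ≈ 104.6 mL/min
Patient 2: CrCl = (140 − 57) × 60.3 / (72 × 0.7) × 0.85 = 5004.9 / 50.40 × 0.85 ≈ 84.4 mL/min
|104.6 − 84.4| = 20.2 mL/min

20 mL/min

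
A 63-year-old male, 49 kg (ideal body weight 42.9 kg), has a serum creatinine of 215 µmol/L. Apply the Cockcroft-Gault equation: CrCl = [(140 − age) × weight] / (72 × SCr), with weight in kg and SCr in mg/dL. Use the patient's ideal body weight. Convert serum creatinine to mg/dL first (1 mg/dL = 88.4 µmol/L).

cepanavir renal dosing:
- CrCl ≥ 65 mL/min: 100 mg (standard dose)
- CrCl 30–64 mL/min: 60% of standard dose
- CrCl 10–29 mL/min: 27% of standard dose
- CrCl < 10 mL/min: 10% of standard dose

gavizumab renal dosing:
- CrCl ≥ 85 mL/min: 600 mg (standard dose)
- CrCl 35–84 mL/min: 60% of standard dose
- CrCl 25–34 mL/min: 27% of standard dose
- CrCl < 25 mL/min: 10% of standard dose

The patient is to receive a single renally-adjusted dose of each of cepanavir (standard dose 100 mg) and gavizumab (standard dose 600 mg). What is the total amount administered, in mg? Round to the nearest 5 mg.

SCr = 215 / 88.4 = 2.432 mg/dL
CrCl = (140 − 63) × 42.9 / (72 × 2.432) = 3303.3 / 175.10 ≈ 18.9 mL/min
CrCl ≈ 19 mL/min.
cepanavir: 10–29 mL/min → 27% of 100 mg = 27 mg.
gavizumab: < 25 mL/min → 10% of 600 mg = 60 mg.
Total = 27 + 60 = 87 mg.

85 mg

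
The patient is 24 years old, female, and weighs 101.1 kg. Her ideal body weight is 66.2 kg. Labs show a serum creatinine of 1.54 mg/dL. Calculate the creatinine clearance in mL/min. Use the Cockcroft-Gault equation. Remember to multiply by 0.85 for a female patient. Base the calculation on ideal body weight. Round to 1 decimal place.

CrCl = (140 − 24) × 66.2 / (72 × 1.54) × 0.85 = 7679.2 / 110.88 × 0.85 ≈ 58.9 mL/min

58.9 mL/min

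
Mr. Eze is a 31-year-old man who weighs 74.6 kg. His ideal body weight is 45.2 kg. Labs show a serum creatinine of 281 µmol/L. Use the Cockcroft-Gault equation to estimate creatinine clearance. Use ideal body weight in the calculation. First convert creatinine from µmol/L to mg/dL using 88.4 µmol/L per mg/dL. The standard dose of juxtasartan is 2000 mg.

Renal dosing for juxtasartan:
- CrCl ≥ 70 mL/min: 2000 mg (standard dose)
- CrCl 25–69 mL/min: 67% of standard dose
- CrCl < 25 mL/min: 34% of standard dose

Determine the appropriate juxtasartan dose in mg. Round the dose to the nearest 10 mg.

680 mg

SCr = 281 / 88.4 = 3.179 mg/dL
CrCl = (140 − 31) × 45.2 / (72 × 3.179) = 4926.8 / 228.89 ≈ 21.5 mL/min
CrCl ≈ 22 mL/min → bracket < 25 mL/min.
34% of 2000 mg = 680 mg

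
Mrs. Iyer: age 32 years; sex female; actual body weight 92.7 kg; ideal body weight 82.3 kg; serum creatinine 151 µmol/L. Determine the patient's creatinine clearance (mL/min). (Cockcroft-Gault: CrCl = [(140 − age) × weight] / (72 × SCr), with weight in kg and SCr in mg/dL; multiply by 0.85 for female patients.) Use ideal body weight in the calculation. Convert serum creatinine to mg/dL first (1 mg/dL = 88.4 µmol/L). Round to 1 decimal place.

61.4 mL/min

SCr = 151 / 88.4 = 1.708 mg/dL
CrCl = (140 − 32) × 82.3 / (72 × 1.708) × 0.85 = 8888.4 / 122.98 × 0.85 ≈ 61.4 mL/min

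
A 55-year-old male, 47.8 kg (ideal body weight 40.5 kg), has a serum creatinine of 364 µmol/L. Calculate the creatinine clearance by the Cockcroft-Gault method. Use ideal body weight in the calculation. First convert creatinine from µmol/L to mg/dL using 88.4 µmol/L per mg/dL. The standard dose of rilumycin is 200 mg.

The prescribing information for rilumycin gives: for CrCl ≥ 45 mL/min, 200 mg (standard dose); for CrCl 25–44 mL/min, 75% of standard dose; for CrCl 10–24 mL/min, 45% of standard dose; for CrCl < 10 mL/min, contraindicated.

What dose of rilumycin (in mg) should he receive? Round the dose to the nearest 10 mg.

90 mg

SCr = 364 / 88.4 = 4.118 mg/dL
CrCl = (140 − 55) × 40.5 / (72 × 4.118) = 3442.5 / 296.50 ≈ 11.6 mL/min
CrCl ≈ 12 mL/min → bracket 10–24 mL/min.
45% of 200 mg = 90 mg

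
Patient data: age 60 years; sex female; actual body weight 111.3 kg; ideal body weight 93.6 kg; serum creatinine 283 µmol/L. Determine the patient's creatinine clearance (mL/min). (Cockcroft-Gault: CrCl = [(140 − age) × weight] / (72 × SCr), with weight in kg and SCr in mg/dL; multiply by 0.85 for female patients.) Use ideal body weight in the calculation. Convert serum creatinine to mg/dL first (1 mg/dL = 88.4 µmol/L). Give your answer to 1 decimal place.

SCr = 283 / 88.4 = 3.201 mg/dL
CrCl = (140 − 60) × 93.6 / (72 × 3.201) × 0.85 = 7488.0 / 230.47 × 0.85 ≈ 27.6 mL/min

27.6 mL/min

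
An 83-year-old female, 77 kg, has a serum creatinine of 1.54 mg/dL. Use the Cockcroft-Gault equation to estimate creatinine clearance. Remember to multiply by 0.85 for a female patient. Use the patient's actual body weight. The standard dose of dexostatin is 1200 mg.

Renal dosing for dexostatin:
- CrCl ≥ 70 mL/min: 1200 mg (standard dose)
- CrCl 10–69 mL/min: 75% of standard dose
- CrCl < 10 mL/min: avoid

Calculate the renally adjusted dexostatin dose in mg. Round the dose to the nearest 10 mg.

900 mg

CrCl = (140 − 83) × 77 / (72 × 1.54) × 0.85 = 4389.0 / 110.88 × 0.85 ≈ 33.6 mL/min
CrCl ≈ 34 mL/min → bracket 10–69 mL/min.
75% of 1200 mg = 900 mg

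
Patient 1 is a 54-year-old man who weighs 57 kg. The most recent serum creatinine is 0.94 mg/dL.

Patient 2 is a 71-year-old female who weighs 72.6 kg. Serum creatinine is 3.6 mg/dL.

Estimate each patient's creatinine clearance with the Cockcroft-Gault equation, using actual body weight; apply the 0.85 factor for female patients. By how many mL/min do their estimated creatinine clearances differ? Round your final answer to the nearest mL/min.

56 mL/min

Patient 1: CrCl = (140 − 54) × 57 / (72 × 0.94) = 4902.0 / 67.68 ≈ 72.4 mL/min
Patient 2: CrCl = (140 − 71) × 72.6 / (72 × 3.6) × 0.85 = 5009.4 / 259.20 × 0.85 ≈ 16.4 mL/min
|72.4 − 16.4| = 56.0 mL/min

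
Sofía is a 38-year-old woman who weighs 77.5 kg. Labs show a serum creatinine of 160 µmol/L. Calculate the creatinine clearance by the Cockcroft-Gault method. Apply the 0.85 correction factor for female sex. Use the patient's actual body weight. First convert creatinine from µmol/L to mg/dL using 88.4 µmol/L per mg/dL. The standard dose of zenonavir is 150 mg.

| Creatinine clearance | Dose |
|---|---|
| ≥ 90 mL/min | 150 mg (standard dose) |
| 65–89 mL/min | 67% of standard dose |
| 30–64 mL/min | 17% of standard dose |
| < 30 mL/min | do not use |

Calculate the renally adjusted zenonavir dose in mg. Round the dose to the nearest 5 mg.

25 mg

SCr = 160 / 88.4 = 1.81 mg/dL
CrCl = (140 − 38) × 77.5 / (72 × 1.81) × 0.85 = 7905.0 / 130.32 × 0.85 ≈ 51.6 mL/min
CrCl ≈ 52 mL/min → bracket 30–64 mL/min.
17% of 150 mg = 25.5 mg → 25 mg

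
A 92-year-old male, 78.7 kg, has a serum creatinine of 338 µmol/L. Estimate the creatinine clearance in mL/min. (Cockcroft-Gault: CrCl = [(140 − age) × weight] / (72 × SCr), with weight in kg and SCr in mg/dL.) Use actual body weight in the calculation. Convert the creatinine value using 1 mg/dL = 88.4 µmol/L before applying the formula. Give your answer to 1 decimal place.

SCr = 338 / 88.4 = 3.824 mg/dL
CrCl = (140 − 92) × 78.7 / (72 × 3.824) = 3777.6 / 275.33 ≈ 13.7 mL/min

13.7 mL/min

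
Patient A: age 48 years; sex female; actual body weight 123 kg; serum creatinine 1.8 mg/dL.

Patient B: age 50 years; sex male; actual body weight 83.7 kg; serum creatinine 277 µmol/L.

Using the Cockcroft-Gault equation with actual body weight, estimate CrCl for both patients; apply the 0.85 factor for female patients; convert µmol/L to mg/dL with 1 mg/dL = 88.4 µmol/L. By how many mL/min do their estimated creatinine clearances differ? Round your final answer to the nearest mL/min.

41 mL/min

Patient A: CrCl = (140 − 48) × 123 / (72 × 1.8) × 0.85 = 11316.0 / 129.60 × 0.85 ≈ 74.2 mL/min
Patient B: SCr = 277 / 88.4 = 3.133 mg/dL
Patient B: CrCl = (140 − 50) × 83.7 / (72 × 3.133) = 7533.0 / 225.58 ≈ 33.4 mL/min
|74.2 − 33.4| = 40.8 mL/min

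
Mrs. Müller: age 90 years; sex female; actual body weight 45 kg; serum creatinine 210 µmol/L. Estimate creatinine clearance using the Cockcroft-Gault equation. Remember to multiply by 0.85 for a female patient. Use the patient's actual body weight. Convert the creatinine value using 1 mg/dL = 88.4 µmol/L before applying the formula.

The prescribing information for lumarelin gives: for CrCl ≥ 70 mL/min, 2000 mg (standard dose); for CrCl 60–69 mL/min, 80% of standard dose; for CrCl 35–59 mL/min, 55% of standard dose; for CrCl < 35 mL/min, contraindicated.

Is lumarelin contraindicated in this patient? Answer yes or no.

yes

SCr = 210 / 88.4 = 2.376 mg/dL
CrCl = (140 − 90) × 45 / (72 × 2.376) × 0.85 = 2250.0 / 171.07 × 0.85 ≈ 11.2 mL/min
CrCl ≈ 11 mL/min, which is < 35 mL/min.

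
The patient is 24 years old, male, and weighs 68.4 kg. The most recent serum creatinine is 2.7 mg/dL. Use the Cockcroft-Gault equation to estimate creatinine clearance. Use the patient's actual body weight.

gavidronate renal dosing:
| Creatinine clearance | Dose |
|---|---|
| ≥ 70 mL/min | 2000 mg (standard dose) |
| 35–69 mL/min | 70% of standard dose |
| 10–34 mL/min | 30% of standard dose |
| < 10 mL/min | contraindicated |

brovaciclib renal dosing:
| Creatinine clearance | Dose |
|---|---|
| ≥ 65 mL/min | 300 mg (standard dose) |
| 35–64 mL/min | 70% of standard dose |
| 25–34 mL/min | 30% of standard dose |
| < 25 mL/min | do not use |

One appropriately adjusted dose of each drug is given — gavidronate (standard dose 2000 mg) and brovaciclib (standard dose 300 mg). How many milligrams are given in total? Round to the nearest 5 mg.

1610 mg

CrCl = (140 − 24) × 68.4 / (72 × 2.7) = 7934.4 / 194.40 ≈ 40.8 mL/min
CrCl ≈ 41 mL/min.
gavidronate: 35–69 mL/min → 70% of 2000 mg = 1400 mg.
brovaciclib: 35–64 mL/min → 70% of 300 mg = 210 mg.
Total = 1400 + 210 = 1610 mg.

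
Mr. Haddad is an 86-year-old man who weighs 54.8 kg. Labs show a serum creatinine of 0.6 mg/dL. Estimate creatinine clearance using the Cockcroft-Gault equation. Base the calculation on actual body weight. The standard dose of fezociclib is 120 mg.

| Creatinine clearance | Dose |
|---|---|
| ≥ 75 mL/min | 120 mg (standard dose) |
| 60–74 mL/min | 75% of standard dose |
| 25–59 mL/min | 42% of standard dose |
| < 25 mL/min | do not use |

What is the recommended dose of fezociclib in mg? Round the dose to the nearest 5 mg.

CrCl = (140 − 86) × 54.8 / (72 × 0.6) = 2959.2 / 43.20 ≈ 68.5 mL/min
CrCl ≈ 68 mL/min → bracket 60–74 mL/min.
75% of 120 mg = 90 mg

90 mg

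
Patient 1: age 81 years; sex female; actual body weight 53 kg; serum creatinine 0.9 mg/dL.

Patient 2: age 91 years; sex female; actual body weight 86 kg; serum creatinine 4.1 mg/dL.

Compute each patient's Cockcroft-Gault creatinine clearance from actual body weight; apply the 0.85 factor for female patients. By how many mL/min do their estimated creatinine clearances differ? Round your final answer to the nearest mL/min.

29 mL/min

Patient 1: CrCl = (140 − 81) × 53 / (72 × 0.9) × 0.85 = 3127.0 / 64.80 × 0.85 ≈ 41.0 mL/min
Patient 2: CrCl = (140 − 91) × 86 / (72 × 4.1) × 0.85 = 4214.0 / 295.20 × 0.85 ≈ 12.1 mL/min
|41.0 − 12.1| = 28.9 mL/min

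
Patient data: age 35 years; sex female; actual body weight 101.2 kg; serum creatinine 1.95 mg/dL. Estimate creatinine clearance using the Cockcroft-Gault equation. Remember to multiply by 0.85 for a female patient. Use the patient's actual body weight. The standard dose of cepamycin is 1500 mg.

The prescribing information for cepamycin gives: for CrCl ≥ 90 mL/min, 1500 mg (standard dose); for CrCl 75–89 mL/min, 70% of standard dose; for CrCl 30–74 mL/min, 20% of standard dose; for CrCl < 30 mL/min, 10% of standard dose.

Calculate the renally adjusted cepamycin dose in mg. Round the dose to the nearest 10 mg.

CrCl = (140 − 35) × 101.2 / (72 × 1.95) × 0.85 = 10626.0 / 140.40 × 0.85 ≈ 64.3 mL/min
CrCl ≈ 64 mL/min → bracket 30–74 mL/min.
20% of 1500 mg = 300 mg

300 mg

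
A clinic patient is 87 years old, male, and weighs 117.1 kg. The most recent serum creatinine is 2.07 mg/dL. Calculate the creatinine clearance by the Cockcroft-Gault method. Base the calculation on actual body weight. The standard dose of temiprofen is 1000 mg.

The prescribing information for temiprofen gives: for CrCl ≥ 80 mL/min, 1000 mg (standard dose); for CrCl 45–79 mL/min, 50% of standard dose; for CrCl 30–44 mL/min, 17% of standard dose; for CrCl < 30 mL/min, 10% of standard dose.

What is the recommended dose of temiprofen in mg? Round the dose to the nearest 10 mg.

CrCl = (140 − 87) × 117.1 / (72 × 2.07) = 6206.3 / 149.04 ≈ 41.6 mL/min
CrCl ≈ 42 mL/min → bracket 30–44 mL/min.
17% of 1000 mg = 170 mg

170 mg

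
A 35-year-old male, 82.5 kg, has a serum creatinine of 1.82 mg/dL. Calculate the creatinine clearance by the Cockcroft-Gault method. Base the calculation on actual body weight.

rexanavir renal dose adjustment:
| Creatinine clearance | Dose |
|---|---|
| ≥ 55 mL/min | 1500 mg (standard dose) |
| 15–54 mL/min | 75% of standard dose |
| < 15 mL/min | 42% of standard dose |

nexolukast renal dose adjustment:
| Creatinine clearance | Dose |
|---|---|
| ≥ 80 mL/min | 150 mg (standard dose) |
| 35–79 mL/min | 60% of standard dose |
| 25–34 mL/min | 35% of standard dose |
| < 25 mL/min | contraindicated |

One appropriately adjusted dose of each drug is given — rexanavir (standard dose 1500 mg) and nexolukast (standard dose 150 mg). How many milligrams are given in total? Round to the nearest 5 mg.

1590 mg

CrCl = (140 − 35) × 82.5 / (72 × 1.82) = 8662.5 / 131.04 ≈ 66.1 mL/min
CrCl ≈ 66 mL/min.
rexanavir: ≥ 55 mL/min → 100% of 1500 mg = 1500 mg.
nexolukast: 35–79 mL/min → 60% of 150 mg = 90 mg.
Total = 1500 + 90 = 1590 mg.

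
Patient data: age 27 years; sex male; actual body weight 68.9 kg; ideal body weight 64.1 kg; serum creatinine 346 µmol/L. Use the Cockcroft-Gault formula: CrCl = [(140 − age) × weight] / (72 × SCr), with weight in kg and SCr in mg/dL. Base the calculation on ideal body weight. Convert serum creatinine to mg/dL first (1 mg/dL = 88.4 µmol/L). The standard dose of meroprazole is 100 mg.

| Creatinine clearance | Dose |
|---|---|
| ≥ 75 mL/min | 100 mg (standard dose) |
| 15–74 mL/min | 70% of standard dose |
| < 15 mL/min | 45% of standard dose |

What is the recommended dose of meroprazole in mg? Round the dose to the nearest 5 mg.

70 mg

SCr = 346 / 88.4 = 3.914 mg/dL
CrCl = (140 − 27) × 64.1 / (72 × 3.914) = 7243.3 / 281.81 ≈ 25.7 mL/min
CrCl ≈ 26 mL/min → bracket 15–74 mL/min.
70% of 100 mg = 70 mg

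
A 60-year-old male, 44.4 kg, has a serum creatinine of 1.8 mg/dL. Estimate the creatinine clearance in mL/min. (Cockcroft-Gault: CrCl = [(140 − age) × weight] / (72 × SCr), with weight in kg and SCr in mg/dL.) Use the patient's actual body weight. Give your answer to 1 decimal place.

27.4 mL/min

CrCl = (140 − 60) × 44.4 / (72 × 1.8) = 3552.0 / 129.60 ≈ 27.4 mL/min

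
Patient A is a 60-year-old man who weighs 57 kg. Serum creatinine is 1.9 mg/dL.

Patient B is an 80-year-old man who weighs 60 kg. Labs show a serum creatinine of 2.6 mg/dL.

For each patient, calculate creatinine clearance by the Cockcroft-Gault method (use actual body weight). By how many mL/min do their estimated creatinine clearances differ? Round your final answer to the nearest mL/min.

Patient A: CrCl = (140 − 60) × 57 / (72 × 1.9) = 4560.0 / 136.80 ≈ 33.3 mL/min
Patient B: CrCl = (140 − 80) × 60 / (72 × 2.6) = 3600.0 / 187.20 ≈ 19.2 mL/min
|33.3 − 19.2| = 14.1 mL/min

14 mL/min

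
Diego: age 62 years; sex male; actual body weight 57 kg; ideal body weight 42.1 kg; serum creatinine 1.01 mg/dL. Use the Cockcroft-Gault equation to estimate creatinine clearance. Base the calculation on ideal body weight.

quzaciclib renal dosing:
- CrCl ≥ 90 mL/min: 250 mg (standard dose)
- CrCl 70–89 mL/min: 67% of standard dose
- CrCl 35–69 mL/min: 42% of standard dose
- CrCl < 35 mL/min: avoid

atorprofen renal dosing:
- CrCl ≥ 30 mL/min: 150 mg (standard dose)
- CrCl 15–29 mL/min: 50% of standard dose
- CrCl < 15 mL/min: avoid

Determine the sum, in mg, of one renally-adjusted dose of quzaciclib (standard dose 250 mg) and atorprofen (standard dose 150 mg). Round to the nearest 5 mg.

CrCl = (140 − 62) × 42.1 / (72 × 1.01) = 3283.8 / 72.72 ≈ 45.2 mL/min
CrCl ≈ 45 mL/min.
quzaciclib: 35–69 mL/min → 42% of 250 mg = 105 mg.
atorprofen: ≥ 30 mL/min → 100% of 150 mg = 150 mg.
Total = 105 + 150 = 255 mg.

255 mg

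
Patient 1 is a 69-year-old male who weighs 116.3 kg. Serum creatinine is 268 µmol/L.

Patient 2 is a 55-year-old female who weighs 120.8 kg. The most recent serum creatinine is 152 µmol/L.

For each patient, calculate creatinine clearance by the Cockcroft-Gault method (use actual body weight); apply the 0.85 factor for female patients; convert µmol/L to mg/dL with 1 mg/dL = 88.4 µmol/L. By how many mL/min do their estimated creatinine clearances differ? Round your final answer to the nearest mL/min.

33 mL/min

Patient 1: SCr = 268 / 88.4 = 3.032 mg/dL
Patient 1: CrCl = (140 − 69) × 116.3 / (72 × 3.032) = 8257.3 / 218.30 ≈ 37.8 mL/min
Patient 2: SCr = 152 / 88.4 = 1.719 mg/dL
Patient 2: CrCl = (140 − 55) × 120.8 / (72 × 1.719) × 0.85 = 10268.0 / 123.77 × 0.85 ≈ 70.5 mL/min
|37.8 − 70.5| = 32.7 mL/min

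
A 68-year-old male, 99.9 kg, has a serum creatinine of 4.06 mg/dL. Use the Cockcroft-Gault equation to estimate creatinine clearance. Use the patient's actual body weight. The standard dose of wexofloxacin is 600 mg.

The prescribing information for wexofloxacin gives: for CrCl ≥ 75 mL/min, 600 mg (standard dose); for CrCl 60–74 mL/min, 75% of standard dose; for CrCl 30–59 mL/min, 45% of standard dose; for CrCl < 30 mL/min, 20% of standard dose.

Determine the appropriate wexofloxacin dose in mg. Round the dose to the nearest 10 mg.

CrCl = (140 − 68) × 99.9 / (72 × 4.06) = 7192.8 / 292.32 ≈ 24.6 mL/min
CrCl ≈ 25 mL/min → bracket < 30 mL/min.
20% of 600 mg = 120 mg

120 mg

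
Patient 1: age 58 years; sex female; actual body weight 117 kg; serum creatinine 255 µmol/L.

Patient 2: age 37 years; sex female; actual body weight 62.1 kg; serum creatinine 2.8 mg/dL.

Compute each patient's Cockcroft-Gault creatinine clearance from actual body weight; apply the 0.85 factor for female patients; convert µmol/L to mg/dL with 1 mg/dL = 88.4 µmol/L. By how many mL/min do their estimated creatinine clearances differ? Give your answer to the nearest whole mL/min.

12 mL/min

Patient 1: SCr = 255 / 88.4 = 2.885 mg/dL
Patient 1: CrCl = (140 − 58) × 117 / (72 × 2.885) × 0.85 = 9594.0 / 207.72 × 0.85 ≈ 39.3 mL/min
Patient 2: CrCl = (140 − 37) × 62.1 / (72 × 2.8) × 0.85 = 6396.3 / 201.60 × 0.85 ≈ 27.0 mL/min
|39.3 − 27.0| = 12.3 mL/min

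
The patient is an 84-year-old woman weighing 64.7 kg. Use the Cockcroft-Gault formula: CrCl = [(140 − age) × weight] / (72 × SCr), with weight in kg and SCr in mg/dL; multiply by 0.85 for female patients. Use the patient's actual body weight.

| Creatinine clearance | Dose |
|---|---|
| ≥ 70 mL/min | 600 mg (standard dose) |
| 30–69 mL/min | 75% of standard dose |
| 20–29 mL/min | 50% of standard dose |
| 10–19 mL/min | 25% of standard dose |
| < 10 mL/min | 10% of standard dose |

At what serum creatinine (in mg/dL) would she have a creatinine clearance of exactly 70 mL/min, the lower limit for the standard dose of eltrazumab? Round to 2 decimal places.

Standard dose requires CrCl ≥ 70 mL/min.
Set (140 − 84) × 64.7 × 0.85 / (72 × SCr) = 70
SCr = (140 − 84) × 64.7 × 0.85 / (72 × 70) = 0.611 mg/dL

0.61 mg/dL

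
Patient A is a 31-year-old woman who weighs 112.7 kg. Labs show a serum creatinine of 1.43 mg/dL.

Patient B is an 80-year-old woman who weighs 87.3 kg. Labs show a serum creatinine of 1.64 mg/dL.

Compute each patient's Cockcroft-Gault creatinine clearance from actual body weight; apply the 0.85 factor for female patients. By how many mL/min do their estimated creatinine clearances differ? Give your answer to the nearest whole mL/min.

Patient A: CrCl = (140 − 31) × 112.7 / (72 × 1.43) × 0.85 = 12284.3 / 102.96 × 0.85 ≈ 101.4 mL/min
Patient B: CrCl = (140 − 80) × 87.3 / (72 × 1.64) × 0.85 = 5238.0 / 118.08 × 0.85 ≈ 37.7 mL/min
|101.4 − 37.7| = 63.7 mL/min

64 mL/min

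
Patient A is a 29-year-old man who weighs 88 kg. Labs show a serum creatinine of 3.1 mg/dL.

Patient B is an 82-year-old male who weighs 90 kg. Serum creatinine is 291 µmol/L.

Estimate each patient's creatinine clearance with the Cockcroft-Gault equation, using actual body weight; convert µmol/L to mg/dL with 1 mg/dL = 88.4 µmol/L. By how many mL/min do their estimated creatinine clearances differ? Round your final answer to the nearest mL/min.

Patient A: CrCl = (140 − 29) × 88 / (72 × 3.1) = 9768.0 / 223.20 ≈ 43.8 mL/min
Patient B: SCr = 291 / 88.4 = 3.292 mg/dL
Patient B: CrCl = (140 − 82) × 90 / (72 × 3.292) = 5220.0 / 237.02 ≈ 22.0 mL/min
|43.8 − 22.0| = 21.8 mL/min

22 mL/min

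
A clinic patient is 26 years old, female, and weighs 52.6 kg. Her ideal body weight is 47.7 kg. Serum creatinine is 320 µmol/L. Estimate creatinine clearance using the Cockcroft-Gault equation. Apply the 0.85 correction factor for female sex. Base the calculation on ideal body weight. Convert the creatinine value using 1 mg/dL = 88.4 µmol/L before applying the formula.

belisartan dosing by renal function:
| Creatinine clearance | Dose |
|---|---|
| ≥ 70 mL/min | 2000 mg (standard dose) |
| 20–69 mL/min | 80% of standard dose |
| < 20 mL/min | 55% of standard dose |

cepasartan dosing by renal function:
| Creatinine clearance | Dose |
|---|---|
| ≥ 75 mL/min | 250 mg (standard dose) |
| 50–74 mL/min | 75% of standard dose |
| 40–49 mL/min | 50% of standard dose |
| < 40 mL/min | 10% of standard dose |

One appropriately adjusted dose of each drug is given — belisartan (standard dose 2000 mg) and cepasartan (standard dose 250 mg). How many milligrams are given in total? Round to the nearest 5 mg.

SCr = 320 / 88.4 = 3.62 mg/dL
CrCl = (140 − 26) × 47.7 / (72 × 3.62) × 0.85 = 5437.8 / 260.64 × 0.85 ≈ 17.7 mL/min
CrCl ≈ 18 mL/min.
belisartan: < 20 mL/min → 55% of 2000 mg = 1100 mg.
cepasartan: < 40 mL/min → 10% of 250 mg = 25 mg.
Total = 1100 + 25 = 1125 mg.

1125 mg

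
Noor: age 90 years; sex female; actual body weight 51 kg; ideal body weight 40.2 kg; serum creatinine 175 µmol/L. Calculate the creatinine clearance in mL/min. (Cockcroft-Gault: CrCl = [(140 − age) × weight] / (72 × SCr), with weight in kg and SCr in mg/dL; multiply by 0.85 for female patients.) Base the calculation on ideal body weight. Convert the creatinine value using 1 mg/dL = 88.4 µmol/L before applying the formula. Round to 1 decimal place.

SCr = 175 / 88.4 = 1.98 mg/dL
CrCl = (140 − 90) × 40.2 / (72 × 1.98) × 0.85 = 2010.0 / 142.56 × 0.85 ≈ 12.0 mL/min

12.0 mL/min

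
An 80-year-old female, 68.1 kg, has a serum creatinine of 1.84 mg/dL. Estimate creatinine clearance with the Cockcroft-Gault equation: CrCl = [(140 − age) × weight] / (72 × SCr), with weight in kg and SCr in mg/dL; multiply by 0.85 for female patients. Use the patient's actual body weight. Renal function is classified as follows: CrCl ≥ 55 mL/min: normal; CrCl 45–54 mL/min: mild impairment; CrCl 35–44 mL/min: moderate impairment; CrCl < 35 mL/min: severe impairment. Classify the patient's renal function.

severe impairment

CrCl = (140 − 80) × 68.1 / (72 × 1.84) × 0.85 = 4086.0 / 132.48 × 0.85 ≈ 26.2 mL/min
26 mL/min falls in the 'severe impairment' range.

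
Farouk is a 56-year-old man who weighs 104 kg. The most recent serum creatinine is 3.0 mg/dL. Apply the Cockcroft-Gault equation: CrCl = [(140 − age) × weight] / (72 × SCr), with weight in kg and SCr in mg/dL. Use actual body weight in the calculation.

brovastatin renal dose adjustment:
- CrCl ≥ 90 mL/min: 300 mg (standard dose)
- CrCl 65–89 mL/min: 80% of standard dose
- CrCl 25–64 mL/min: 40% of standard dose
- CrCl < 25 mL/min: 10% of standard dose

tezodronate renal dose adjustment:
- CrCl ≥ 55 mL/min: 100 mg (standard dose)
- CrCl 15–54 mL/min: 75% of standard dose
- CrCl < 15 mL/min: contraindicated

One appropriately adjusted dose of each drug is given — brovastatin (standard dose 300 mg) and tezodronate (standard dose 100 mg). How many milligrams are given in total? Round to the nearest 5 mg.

195 mg

CrCl = (140 − 56) × 104 / (72 × 3) = 8736.0 / 216.00 ≈ 40.4 mL/min
CrCl ≈ 40 mL/min.
brovastatin: 25–64 mL/min → 40% of 300 mg = 120 mg.
tezodronate: 15–54 mL/min → 75% of 100 mg = 75 mg.
Total = 120 + 75 = 195 mg.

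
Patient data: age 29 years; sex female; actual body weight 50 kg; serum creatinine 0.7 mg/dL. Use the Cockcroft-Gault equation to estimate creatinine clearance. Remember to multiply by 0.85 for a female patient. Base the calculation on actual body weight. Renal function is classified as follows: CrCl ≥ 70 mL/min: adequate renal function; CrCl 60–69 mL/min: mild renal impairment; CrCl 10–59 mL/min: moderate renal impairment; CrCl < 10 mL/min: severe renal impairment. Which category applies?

CrCl = (140 − 29) × 50 / (72 × 0.7) × 0.85 = 5550.0 / 50.40 × 0.85 ≈ 93.6 mL/min
94 mL/min falls in the 'adequate renal function' range.

adequate renal function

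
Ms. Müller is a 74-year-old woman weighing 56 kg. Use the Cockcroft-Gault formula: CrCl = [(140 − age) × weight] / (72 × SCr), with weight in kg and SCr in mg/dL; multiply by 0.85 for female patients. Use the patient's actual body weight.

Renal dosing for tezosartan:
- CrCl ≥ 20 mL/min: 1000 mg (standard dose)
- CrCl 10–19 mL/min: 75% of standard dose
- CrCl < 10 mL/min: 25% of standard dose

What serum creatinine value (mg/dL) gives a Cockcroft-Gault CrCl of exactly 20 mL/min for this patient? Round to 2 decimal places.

2.18 mg/dL

Standard dose requires CrCl ≥ 20 mL/min.
Set (140 − 74) × 56 × 0.85 / (72 × SCr) = 20
SCr = (140 − 74) × 56 × 0.85 / (72 × 20) = 2.182 mg/dL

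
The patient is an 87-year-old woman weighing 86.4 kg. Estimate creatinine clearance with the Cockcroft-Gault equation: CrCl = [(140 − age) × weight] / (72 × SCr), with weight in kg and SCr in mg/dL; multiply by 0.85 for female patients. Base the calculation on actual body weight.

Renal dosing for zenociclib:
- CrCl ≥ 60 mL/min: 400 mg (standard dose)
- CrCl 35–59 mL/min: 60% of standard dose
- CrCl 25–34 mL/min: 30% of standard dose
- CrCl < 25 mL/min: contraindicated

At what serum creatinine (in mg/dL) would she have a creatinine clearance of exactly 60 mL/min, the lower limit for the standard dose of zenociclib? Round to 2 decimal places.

0.90 mg/dL

Standard dose requires CrCl ≥ 60 mL/min.
Set (140 − 87) × 86.4 × 0.85 / (72 × SCr) = 60
SCr = (140 − 87) × 86.4 × 0.85 / (72 × 60) = 0.901 mg/dL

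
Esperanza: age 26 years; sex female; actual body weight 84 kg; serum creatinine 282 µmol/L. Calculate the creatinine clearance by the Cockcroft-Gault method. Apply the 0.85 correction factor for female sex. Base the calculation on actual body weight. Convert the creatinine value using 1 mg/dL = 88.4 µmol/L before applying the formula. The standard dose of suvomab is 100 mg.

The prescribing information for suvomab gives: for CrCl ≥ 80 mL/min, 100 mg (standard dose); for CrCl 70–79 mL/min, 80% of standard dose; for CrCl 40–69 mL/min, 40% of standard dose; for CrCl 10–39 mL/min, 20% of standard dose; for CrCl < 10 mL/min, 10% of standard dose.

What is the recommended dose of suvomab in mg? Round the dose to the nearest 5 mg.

SCr = 282 / 88.4 = 3.19 mg/dL
CrCl = (140 − 26) × 84 / (72 × 3.19) × 0.85 = 9576.0 / 229.68 × 0.85 ≈ 35.4 mL/min
CrCl ≈ 35 mL/min → bracket 10–39 mL/min.
20% of 100 mg = 20 mg

20 mg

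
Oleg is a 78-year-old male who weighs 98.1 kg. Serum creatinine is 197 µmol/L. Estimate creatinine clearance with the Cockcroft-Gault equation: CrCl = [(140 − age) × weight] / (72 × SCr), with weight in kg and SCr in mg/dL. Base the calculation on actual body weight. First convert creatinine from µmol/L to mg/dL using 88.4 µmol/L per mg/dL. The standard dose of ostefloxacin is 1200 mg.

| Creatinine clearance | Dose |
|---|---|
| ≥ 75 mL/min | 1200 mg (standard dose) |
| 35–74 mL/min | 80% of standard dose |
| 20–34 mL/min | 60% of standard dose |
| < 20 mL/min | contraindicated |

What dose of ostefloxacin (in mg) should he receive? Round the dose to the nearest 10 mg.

960 mg

SCr = 197 / 88.4 = 2.229 mg/dL
CrCl = (140 − 78) × 98.1 / (72 × 2.229) = 6082.2 / 160.49 ≈ 37.9 mL/min
CrCl ≈ 38 mL/min → bracket 35–74 mL/min.
80% of 1200 mg = 960 mg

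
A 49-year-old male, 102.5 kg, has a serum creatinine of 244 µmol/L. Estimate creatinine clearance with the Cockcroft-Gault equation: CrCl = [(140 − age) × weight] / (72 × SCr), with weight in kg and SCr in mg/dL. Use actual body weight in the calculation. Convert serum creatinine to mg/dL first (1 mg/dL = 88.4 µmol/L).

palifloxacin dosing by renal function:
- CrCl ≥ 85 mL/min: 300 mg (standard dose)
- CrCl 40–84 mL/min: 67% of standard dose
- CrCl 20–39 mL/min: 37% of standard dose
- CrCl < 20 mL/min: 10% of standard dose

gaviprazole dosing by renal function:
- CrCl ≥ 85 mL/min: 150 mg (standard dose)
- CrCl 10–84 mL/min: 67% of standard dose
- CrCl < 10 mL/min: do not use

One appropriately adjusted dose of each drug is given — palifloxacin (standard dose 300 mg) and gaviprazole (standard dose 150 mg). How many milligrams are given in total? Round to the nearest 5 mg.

SCr = 244 / 88.4 = 2.76 mg/dL
CrCl = (140 − 49) × 102.5 / (72 × 2.76) = 9327.5 / 198.72 ≈ 46.9 mL/min
CrCl ≈ 47 mL/min.
palifloxacin: 40–84 mL/min → 67% of 300 mg = 201 mg.
gaviprazole: 10–84 mL/min → 67% of 150 mg = 100.5 mg.
Total = 201 + 100.5 = 301.5 mg.

300 mg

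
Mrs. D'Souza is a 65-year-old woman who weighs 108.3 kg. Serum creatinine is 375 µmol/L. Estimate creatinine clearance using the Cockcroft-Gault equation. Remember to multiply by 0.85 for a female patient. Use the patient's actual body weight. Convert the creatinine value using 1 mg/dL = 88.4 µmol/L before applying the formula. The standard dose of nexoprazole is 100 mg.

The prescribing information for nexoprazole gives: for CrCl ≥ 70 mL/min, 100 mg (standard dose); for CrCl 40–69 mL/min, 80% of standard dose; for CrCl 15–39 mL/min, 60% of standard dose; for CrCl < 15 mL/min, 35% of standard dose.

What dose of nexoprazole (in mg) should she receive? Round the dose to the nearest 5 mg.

SCr = 375 / 88.4 = 4.242 mg/dL
CrCl = (140 − 65) × 108.3 / (72 × 4.242) × 0.85 = 8122.5 / 305.42 × 0.85 ≈ 22.6 mL/min
CrCl ≈ 23 mL/min → bracket 15–39 mL/min.
60% of 100 mg = 60 mg

60 mg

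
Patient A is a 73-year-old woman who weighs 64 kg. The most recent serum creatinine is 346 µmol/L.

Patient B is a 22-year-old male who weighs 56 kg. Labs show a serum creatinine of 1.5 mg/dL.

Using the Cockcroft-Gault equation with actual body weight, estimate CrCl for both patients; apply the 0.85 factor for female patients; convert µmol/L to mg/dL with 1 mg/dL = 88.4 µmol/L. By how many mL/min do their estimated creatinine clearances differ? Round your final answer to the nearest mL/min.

48 mL/min

Patient A: SCr = 346 / 88.4 = 3.914 mg/dL
Patient A: CrCl = (140 − 73) × 64 / (72 × 3.914) × 0.85 = 4288.0 / 281.81 × 0.85 ≈ 12.9 mL/min
Patient B: CrCl = (140 − 22) × 56 / (72 × 1.5) = 6608.0 / 108.00 ≈ 61.2 mL/min
|12.9 − 61.2| = 48.3 mL/min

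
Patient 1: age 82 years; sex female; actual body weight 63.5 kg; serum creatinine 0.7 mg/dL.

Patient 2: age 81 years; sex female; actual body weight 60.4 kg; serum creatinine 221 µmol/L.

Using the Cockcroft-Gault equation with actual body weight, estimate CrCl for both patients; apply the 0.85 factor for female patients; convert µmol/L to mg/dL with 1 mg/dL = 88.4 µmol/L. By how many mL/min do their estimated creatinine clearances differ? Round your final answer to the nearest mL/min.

Patient 1: CrCl = (140 − 82) × 63.5 / (72 × 0.7) × 0.85 = 3683.0 / 50.40 × 0.85 ≈ 62.1 mL/min
Patient 2: SCr = 221 / 88.4 = 2.5 mg/dL
Patient 2: CrCl = (140 − 81) × 60.4 / (72 × 2.5) × 0.85 = 3563.6 / 180.00 × 0.85 ≈ 16.8 mL/min
|62.1 − 16.8| = 45.3 mL/min

45 mL/min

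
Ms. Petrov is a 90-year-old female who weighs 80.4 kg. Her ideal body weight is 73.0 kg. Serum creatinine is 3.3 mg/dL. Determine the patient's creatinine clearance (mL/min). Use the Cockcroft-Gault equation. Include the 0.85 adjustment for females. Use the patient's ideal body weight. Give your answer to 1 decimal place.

CrCl = (140 − 90) × 73 / (72 × 3.3) × 0.85 = 3650.0 / 237.60 × 0.85 ≈ 13.1 mL/min

13.1 mL/min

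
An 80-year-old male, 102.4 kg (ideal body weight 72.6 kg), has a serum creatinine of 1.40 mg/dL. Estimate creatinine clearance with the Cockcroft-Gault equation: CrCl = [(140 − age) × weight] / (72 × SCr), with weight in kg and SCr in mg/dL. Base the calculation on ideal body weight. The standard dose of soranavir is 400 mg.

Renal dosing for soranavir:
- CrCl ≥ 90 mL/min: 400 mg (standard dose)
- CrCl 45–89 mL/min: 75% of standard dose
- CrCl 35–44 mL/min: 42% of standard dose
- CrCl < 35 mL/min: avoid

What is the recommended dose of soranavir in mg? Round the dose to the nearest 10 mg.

170 mg

CrCl = (140 − 80) × 72.6 / (72 × 1.4) = 4356.0 / 100.80 ≈ 43.2 mL/min
CrCl ≈ 43 mL/min → bracket 35–44 mL/min.
42% of 400 mg = 168 mg → 170 mg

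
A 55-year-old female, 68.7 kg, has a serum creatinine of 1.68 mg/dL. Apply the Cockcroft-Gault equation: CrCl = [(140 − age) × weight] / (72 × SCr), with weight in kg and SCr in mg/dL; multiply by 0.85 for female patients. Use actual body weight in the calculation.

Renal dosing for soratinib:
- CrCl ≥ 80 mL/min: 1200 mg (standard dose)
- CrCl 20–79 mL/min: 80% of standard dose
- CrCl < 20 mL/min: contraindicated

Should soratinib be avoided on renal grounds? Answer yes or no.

no

CrCl = (140 − 55) × 68.7 / (72 × 1.68) × 0.85 = 5839.5 / 120.96 × 0.85 ≈ 41.0 mL/min
CrCl ≈ 41 mL/min, which is ≥ 20 mL/min.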